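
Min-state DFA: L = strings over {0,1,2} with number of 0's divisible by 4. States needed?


Track (count of 0) mod 4: states 0..3, accept at 0
Minimal DFA: 4 states


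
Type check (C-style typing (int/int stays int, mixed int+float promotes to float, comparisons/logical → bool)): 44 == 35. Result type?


Operand types: int == int
Rule: comparison yields bool
Result type: bool


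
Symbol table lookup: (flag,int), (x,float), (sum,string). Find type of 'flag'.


Lookup 'flag' → type int


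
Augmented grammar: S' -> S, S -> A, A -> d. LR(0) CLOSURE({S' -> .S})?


Start: S' -> .S
For each item with dot before a nonterminal B, add B -> .γ for every B-production
Closure: [S' -> .S, S -> .A, A -> .d]


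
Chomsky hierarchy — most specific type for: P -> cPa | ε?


Single nonterminal LHS, but c^n a^n is not regular
Classification: Type 2 (Context-Free)


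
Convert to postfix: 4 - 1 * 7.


* has higher precedence, evaluate 1*7 first
Postfix: 4 1 7 * -


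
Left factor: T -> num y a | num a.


Common prefix: 'num'
Factored: T -> num T', T' -> y a | a


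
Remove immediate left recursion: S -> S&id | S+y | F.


Left-recursive alternatives: S&id, S+y; non-recursive: F
Introduce S': S -> FS', S' -> &idS' | +yS' | ε


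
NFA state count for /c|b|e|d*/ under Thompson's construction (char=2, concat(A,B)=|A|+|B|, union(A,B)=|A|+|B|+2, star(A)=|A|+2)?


Syntax tree has 4 char leaf(s), 3 union(s), 1 star(s)
chars contribute 4×2 = 8; each union adds +2; each star adds +2
Total: 8 + 6 + 2 = 16 states


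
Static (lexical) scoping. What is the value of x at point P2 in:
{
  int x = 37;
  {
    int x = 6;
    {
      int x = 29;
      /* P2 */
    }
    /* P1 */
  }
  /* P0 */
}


x declared in the same block as P2
x = 29


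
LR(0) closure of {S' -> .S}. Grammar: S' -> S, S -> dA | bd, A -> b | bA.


Start: S' -> .S
For each item with dot before a nonterminal B, add B -> .γ for every B-production
Closure: [S' -> .S, S -> .dA, S -> .bd]


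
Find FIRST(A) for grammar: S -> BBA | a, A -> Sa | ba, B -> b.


Per alternative of A: FIRST(Sa) = {a, b}; FIRST(ba) = {b}
FIRST(A) = {a, b}


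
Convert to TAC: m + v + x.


Break into single-operator statements:
t1 = m + v
t2 = t1 + x


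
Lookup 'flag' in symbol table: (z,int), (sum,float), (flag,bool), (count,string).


Lookup 'flag' → type bool


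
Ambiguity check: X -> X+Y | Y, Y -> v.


precedence layered via separate nonterminal Y: deterministic
Unambiguous


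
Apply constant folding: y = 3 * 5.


3 * 5 = 15 at compile time
Optimized: y = 15


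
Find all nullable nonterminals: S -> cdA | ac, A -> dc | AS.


A nonterminal is nullable iff some alternative derives ε (directly, or every symbol in it is nullable)
Nullable: {}


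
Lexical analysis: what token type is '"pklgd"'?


Pattern: double-quoted sequence
Type: STRING_LITERAL


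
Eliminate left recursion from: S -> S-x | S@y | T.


Left-recursive alternatives: S-x, S@y; non-recursive: T
Introduce S': S -> TS', S' -> -xS' | @yS' | ε


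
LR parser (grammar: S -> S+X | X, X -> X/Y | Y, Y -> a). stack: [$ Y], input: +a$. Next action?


'Y' (not preceded by X/) is the handle for X -> Y
Action: reduce (X -> Y)


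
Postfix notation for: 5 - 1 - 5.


Left to right (same or higher precedence on left)
Postfix: 5 1 - 5 -


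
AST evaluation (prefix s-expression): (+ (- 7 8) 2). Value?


Evaluate inner: (- 7 8) = -1
Evaluate root: (+ -1 2) = 1
Result: 1


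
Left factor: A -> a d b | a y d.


Common prefix: 'a'
Factored: A -> a A', A' -> d b | y d


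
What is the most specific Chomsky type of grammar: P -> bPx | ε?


Single nonterminal LHS, but b^n x^n is not regular
Classification: Type 2 (Context-Free)


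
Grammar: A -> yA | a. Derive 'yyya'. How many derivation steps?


Derivation: A => yA => yyA => yyyA => yyya
Steps: 4


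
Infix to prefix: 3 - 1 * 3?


'*' binds tighter: tree is (- 3 (* 1 3))
Prefix: - 3 * 1 3


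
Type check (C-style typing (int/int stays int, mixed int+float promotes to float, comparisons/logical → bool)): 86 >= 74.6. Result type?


Operand types: int >= float
Rule: comparison yields bool
Result type: bool


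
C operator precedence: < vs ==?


'<' is relational (level 7); '==' is equality (level 6)
Higher level binds tighter
'<' has higher precedence than '=='


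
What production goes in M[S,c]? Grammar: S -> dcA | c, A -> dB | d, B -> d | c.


For [S, c]: 'c' ∈ FIRST(c)
Entry: S -> c


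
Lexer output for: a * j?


Scan left to right, longest-match per lexeme
Tokens: ID(a), OP(*), ID(j)


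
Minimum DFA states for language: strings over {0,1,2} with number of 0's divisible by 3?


Track (count of 0) mod 3: states 0..2, accept at 0
Minimal DFA: 3 states


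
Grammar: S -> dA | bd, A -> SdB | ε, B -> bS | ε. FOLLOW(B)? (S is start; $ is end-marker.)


$ ∈ FOLLOW(S). For each A -> αBβ: add FIRST(β)\{ε} to FOLLOW(B); if β nullable, add FOLLOW(A).
FOLLOW(B) = {$, d}


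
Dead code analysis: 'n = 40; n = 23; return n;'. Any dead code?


first assignment to n is overwritten before any read
Dead: 'n = 40'


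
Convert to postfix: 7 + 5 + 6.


Left to right (same or higher precedence on left)
Postfix: 7 5 + 6 +


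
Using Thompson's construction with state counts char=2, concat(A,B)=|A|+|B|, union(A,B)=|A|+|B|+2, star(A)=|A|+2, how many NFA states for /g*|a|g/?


Syntax tree has 3 char leaf(s), 2 union(s), 1 star(s)
chars contribute 3×2 = 6; each union adds +2; each star adds +2
Total: 6 + 4 + 2 = 12 states


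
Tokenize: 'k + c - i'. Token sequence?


Scan left to right, longest-match per lexeme
Tokens: ID(k), OP(+), ID(c), OP(-), ID(i)


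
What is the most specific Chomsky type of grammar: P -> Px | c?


Left-linear: every RHS is a terminal or one nonterminal followed by a terminal
Classification: Type 3 (Regular)


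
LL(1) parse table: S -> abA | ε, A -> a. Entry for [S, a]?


For [S, a]: 'a' ∈ FIRST(abA)
Entry: S -> abA


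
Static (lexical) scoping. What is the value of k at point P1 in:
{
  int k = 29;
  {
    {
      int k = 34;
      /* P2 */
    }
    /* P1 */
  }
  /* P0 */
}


P1's block does not declare k; resolves to the enclosing declaration at depth 0
k = 29


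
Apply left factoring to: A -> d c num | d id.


Common prefix: 'd'
Factored: A -> d A', A' -> c num | id


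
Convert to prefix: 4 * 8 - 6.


left-to-right (same/higher precedence on left): tree is (- (* 4 8) 6)
Prefix: - * 4 8 6


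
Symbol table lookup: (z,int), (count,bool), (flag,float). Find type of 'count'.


Lookup 'count' → type bool


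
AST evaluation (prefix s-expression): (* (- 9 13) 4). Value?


Evaluate inner: (- 9 13) = -4
Evaluate root: (* -4 4) = -16
Result: -16


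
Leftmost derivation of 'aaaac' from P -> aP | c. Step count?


Derivation: P => aP => aaP => aaaP => aaaaP => aaaac
Steps: 5


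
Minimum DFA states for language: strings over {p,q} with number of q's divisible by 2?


Track (count of q) mod 2: states 0..1, accept at 0
Minimal DFA: 2 states


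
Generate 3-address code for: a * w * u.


Break into single-operator statements:
t1 = a * w
t2 = t1 * u


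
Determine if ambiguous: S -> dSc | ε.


balanced d^n…c^n: each string has a unique parse
Unambiguous


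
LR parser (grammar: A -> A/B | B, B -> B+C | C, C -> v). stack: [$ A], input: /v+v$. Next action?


shift '/' to continue A -> A/B
Action: shift


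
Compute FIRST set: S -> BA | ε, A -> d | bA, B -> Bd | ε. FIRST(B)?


Per alternative of B: FIRST(Bd) = {d}; FIRST(ε) = {ε}
FIRST(B) = {d, ε}


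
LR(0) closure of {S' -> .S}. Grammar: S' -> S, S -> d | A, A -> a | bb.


Start: S' -> .S
For each item with dot before a nonterminal B, add B -> .γ for every B-production
Closure: [S' -> .S, S -> .d, S -> .A, A -> .a, A -> .bb]


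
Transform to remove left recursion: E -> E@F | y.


Left-recursive alternatives: E@F; non-recursive: y
Introduce E': E -> yE', E' -> @FE' | ε


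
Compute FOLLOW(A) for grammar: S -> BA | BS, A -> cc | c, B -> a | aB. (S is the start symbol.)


$ ∈ FOLLOW(S). For each A -> αBβ: add FIRST(β)\{ε} to FOLLOW(B); if β nullable, add FOLLOW(A).
FOLLOW(A) = {$}


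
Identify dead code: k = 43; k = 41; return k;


first assignment to k is overwritten before any read
Dead: 'k = 43'


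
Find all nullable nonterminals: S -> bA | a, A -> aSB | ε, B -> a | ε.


A nonterminal is nullable iff some alternative derives ε (directly, or every symbol in it is nullable)
Nullable: {A, B}


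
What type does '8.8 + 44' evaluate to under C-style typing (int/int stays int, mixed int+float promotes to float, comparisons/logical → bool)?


Operand types: float + int
Rule: mixed int/float promotes to float; int/int stays int
Result type: float


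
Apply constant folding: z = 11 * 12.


11 * 12 = 132 at compile time
Optimized: z = 132


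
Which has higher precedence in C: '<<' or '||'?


'<<' is shift (level 8); '||' is logical OR (level 1)
Higher level binds tighter
'<<' has higher precedence than '||'


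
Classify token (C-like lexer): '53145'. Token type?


Pattern: digits only
Type: INTEGER_LITERAL


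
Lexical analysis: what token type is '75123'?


Pattern: digits only
Type: INTEGER_LITERAL


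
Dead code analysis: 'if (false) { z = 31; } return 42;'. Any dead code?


condition is constant false, so the whole block is unreachable
Dead: 'if (false) { z = 31; }'


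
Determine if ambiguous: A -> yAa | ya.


balanced y^n…a^n: each string has a unique parse
Unambiguous


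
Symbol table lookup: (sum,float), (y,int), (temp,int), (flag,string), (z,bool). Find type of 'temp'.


Lookup 'temp' → type int


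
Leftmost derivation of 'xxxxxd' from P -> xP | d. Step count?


Derivation: P => xP => xxP => xxxP => xxxxP => xxxxxP => xxxxxd
Steps: 6


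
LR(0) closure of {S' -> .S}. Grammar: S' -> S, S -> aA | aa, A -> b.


Start: S' -> .S
For each item with dot before a nonterminal B, add B -> .γ for every B-production
Closure: [S' -> .S, S -> .aA, S -> .aa]


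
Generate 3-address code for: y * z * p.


Break into single-operator statements:
t1 = y * z
t2 = t1 * p


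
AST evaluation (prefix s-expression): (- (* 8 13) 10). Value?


Evaluate inner: (* 8 13) = 104
Evaluate root: (- 104 10) = 94
Result: 94


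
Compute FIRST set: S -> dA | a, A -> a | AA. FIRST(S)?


Per alternative of S: FIRST(dA) = {d}; FIRST(a) = {a}
FIRST(S) = {a, d}


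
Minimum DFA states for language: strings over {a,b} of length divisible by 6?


Track length mod 6: states 0..5, accept at 0
Minimal DFA: 6 states


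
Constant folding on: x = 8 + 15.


8 + 15 = 23 at compile time
Optimized: x = 23


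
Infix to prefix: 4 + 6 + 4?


left-to-right (same/higher precedence on left): tree is (+ (+ 4 6) 4)
Prefix: + + 4 6 4


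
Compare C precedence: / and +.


'/' is multiplicative (level 10); '+' is additive (level 9)
Higher level binds tighter
'/' has higher precedence than '+'


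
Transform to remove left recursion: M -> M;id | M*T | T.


Left-recursive alternatives: M;id, M*T; non-recursive: T
Introduce M': M -> TM', M' -> ;idM' | *TM' | ε


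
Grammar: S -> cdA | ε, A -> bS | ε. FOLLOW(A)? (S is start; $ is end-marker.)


$ ∈ FOLLOW(S). For each A -> αBβ: add FIRST(β)\{ε} to FOLLOW(B); if β nullable, add FOLLOW(A).
FOLLOW(A) = {$}


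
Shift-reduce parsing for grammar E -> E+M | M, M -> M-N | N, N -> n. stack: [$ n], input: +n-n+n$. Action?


'n' on top is the handle for N -> n
Action: reduce (N -> n)


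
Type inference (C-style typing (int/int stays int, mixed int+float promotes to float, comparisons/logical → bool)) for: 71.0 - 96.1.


Operand types: float - float
Rule: mixed int/float promotes to float; int/int stays int
Result type: float


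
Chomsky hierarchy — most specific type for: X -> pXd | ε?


Single nonterminal LHS, but p^n d^n is not regular
Classification: Type 2 (Context-Free)


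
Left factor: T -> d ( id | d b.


Common prefix: 'd'
Factored: T -> d T', T' -> ( id | b


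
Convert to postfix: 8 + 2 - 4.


Left to right (same or higher precedence on left)
Postfix: 8 2 + 4 -


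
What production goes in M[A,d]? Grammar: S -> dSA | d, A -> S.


For [A, d]: 'd' ∈ FIRST(S)
Entry: A -> S


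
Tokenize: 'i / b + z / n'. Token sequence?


Scan left to right, longest-match per lexeme
Tokens: ID(i), OP(/), ID(b), OP(+), ID(z), OP(/), ID(n)


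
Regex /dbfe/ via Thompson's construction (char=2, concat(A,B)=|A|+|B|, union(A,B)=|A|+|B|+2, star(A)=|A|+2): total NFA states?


Syntax tree has 4 char leaf(s), 0 union(s), 0 star(s)
chars contribute 4×2 = 8; each union adds +2; each star adds +2
Total: 8 + 0 + 0 = 8 states


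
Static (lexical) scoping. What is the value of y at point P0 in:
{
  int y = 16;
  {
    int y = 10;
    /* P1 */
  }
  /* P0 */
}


y declared in the same block as P0
y = 16


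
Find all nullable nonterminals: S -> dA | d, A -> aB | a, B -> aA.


A nonterminal is nullable iff some alternative derives ε (directly, or every symbol in it is nullable)
Nullable: {}


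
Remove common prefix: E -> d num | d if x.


Common prefix: 'd'
Factored: E -> d E', E' -> num | if x


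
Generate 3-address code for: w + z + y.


Break into single-operator statements:
t1 = w + z
t2 = t1 + y


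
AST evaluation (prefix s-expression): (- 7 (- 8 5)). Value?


Evaluate inner: (- 8 5) = 3
Evaluate root: (- 7 3) = 4
Result: 4


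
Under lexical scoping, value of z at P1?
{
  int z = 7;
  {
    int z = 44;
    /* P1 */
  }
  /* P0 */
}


z declared in the same block as P1
z = 44


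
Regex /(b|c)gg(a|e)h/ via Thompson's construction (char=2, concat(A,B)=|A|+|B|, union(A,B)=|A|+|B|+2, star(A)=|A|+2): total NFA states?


Syntax tree has 7 char leaf(s), 2 union(s), 0 star(s)
chars contribute 7×2 = 14; each union adds +2; each star adds +2
Total: 14 + 4 + 0 = 18 states


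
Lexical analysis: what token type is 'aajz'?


Pattern: letter/underscore followed by alphanumerics, not a keyword
Type: IDENTIFIER


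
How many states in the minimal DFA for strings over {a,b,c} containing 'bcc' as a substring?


KMP-style automaton: 3 progress states + 1 absorbing accept = 4
Minimal DFA: 4 states


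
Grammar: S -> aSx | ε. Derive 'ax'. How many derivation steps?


Derivation: S => aSx => ax
Steps: 2


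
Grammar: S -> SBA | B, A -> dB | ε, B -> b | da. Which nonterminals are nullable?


A nonterminal is nullable iff some alternative derives ε (directly, or every symbol in it is nullable)
Nullable: {A}


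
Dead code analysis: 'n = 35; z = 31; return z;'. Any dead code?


n is assigned but never read
Dead: 'n = 35'


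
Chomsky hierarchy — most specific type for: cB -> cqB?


LHS has context (more than one symbol) and |LHS| ≤ |RHS|
Classification: Type 1 (Context-Sensitive)


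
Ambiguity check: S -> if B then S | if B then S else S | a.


dangling else: 'if B then if B then a else a' parses two ways
Ambiguous


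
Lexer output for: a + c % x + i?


Scan left to right, longest-match per lexeme
Tokens: ID(a), OP(+), ID(c), OP(%), ID(x), OP(+), ID(i)


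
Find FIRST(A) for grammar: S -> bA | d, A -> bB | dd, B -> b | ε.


Per alternative of A: FIRST(bB) = {b}; FIRST(dd) = {d}
FIRST(A) = {b, d}


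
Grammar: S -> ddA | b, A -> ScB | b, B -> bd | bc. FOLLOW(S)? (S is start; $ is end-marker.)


$ ∈ FOLLOW(S). For each A -> αBβ: add FIRST(β)\{ε} to FOLLOW(B); if β nullable, add FOLLOW(A).
FOLLOW(S) = {$, c}


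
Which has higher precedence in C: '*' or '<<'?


'*' is multiplicative (level 10); '<<' is shift (level 8)
Higher level binds tighter
'*' has higher precedence than '<<'


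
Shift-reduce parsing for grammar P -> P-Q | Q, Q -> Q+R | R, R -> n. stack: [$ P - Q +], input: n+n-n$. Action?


no handle; shift 'n'
Action: shift


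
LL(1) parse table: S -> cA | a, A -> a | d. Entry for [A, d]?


For [A, d]: 'd' ∈ FIRST(d)
Entry: A -> d


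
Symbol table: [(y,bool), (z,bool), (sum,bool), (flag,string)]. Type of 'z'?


Lookup 'z' → type bool


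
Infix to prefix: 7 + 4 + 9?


left-to-right (same/higher precedence on left): tree is (+ (+ 7 4) 9)
Prefix: + + 7 4 9


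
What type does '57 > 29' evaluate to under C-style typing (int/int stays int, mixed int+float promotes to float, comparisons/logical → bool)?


Operand types: int > int
Rule: comparison yields bool
Result type: bool


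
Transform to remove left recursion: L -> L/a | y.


Left-recursive alternatives: L/a; non-recursive: y
Introduce L': L -> yL', L' -> /aL' | ε


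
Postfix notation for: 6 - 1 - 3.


Left to right (same or higher precedence on left)
Postfix: 6 1 - 3 -


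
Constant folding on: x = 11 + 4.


11 + 4 = 15 at compile time
Optimized: x = 15


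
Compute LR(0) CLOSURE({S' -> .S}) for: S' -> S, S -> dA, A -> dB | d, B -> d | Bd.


Start: S' -> .S
For each item with dot before a nonterminal B, add B -> .γ for every B-production
Closure: [S' -> .S, S -> .dA]


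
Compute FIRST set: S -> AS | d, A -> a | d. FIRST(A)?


Per alternative of A: FIRST(a) = {a}; FIRST(d) = {d}
FIRST(A) = {a, d}


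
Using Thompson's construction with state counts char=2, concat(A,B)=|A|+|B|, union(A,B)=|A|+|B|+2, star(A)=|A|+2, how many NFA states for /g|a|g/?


Syntax tree has 3 char leaf(s), 2 union(s), 0 star(s)
chars contribute 3×2 = 6; each union adds +2; each star adds +2
Total: 6 + 4 + 0 = 10 states


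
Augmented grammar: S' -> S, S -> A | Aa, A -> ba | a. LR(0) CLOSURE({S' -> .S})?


Start: S' -> .S
For each item with dot before a nonterminal B, add B -> .γ for every B-production
Closure: [S' -> .S, S -> .A, S -> .Aa, A -> .ba, A -> .a]


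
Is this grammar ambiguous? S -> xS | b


right-linear, alternatives start with distinct terminals 'x' vs 'b': unique leftmost derivation
Unambiguous


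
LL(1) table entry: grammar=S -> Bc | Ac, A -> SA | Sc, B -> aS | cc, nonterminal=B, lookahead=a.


For [B, a]: 'a' ∈ FIRST(aS)
Entry: B -> aS


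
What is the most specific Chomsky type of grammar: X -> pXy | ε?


Single nonterminal LHS, but p^n y^n is not regular
Classification: Type 2 (Context-Free)


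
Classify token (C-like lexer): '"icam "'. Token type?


Pattern: double-quoted sequence
Type: STRING_LITERAL


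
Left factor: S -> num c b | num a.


Common prefix: 'num'
Factored: S -> num S', S' -> c b | a


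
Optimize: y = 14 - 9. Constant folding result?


14 - 9 = 5 at compile time
Optimized: y = 5


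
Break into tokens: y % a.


Scan left to right, longest-match per lexeme
Tokens: ID(y), OP(%), ID(a)


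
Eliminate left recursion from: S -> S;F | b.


Left-recursive alternatives: S;F; non-recursive: b
Introduce S': S -> bS', S' -> ;FS' | ε


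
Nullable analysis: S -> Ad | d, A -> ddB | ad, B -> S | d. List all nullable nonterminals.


A nonterminal is nullable iff some alternative derives ε (directly, or every symbol in it is nullable)
Nullable: {}


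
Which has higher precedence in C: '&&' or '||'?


'&&' is logical AND (level 2); '||' is logical OR (level 1)
Higher level binds tighter
'&&' has higher precedence than '||'


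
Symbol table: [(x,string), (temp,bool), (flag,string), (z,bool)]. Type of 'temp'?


Lookup 'temp' → type bool


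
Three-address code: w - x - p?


Break into single-operator statements:
t1 = w - x
t2 = t1 - p


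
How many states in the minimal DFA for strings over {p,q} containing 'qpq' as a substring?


KMP-style automaton: 3 progress states + 1 absorbing accept = 4
Minimal DFA: 4 states


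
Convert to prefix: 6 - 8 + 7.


left-to-right (same/higher precedence on left): tree is (+ (- 6 8) 7)
Prefix: + - 6 8 7


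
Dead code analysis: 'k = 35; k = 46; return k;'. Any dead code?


first assignment to k is overwritten before any read
Dead: 'k = 35'


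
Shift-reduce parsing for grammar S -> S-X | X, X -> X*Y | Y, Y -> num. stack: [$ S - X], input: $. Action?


handle 'S-X' on top; lookahead ∈ FOLLOW(S) = {-, $}
Action: reduce (S -> S-X)


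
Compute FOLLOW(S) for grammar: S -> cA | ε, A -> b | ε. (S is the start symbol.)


$ ∈ FOLLOW(S). For each A -> αBβ: add FIRST(β)\{ε} to FOLLOW(B); if β nullable, add FOLLOW(A).
FOLLOW(S) = {$}


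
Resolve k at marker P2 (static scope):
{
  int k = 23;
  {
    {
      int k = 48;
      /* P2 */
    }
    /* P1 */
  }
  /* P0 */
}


k declared in the same block as P2
k = 48


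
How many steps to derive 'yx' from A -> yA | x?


Derivation: A => yA => yx
Steps: 2


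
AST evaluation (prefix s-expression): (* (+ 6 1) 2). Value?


Evaluate inner: (+ 6 1) = 7
Evaluate root: (* 7 2) = 14
Result: 14


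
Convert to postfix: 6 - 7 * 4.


* has higher precedence, evaluate 7*4 first
Postfix: 6 7 4 * -


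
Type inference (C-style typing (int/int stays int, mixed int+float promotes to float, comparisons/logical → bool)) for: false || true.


Operand types: bool || bool
Rule: logical operators take bool operands and yield bool
Result type: bool


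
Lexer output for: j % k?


Scan left to right, longest-match per lexeme
Tokens: ID(j), OP(%), ID(k)


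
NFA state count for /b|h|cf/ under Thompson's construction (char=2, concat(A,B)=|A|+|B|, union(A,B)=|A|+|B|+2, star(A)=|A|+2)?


Syntax tree has 4 char leaf(s), 2 union(s), 0 star(s)
chars contribute 4×2 = 8; each union adds +2; each star adds +2
Total: 8 + 4 + 0 = 12 states


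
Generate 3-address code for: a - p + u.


Break into single-operator statements:
t1 = a - p
t2 = t1 + u


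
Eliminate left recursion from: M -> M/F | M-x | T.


Left-recursive alternatives: M/F, M-x; non-recursive: T
Introduce M': M -> TM', M' -> /FM' | -xM' | ε


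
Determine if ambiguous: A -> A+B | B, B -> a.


precedence layered via separate nonterminal B: deterministic
Unambiguous


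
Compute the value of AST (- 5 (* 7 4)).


Evaluate inner: (* 7 4) = 28
Evaluate root: (- 5 28) = -23
Result: -23


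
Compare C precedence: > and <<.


'<<' is shift (level 8); '>' is relational (level 7)
Higher level binds tighter
'<<' has higher precedence than '>'


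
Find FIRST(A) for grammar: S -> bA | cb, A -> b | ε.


Per alternative of A: FIRST(b) = {b}; FIRST(ε) = {ε}
FIRST(A) = {b, ε}


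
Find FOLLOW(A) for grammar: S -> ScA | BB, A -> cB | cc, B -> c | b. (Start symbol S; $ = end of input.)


$ ∈ FOLLOW(S). For each A -> αBβ: add FIRST(β)\{ε} to FOLLOW(B); if β nullable, add FOLLOW(A).
FOLLOW(A) = {$, c}


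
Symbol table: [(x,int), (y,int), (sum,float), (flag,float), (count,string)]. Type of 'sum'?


Lookup 'sum' → type float


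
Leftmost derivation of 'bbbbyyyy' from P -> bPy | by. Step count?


Derivation: P => bPy => bbPyy => bbbPyyy => bbbbyyyy
Steps: 4


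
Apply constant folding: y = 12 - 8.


12 - 8 = 4 at compile time
Optimized: y = 4


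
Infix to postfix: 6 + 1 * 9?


* has higher precedence, evaluate 1*9 first
Postfix: 6 1 9 * +


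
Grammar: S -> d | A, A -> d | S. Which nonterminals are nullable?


A nonterminal is nullable iff some alternative derives ε (directly, or every symbol in it is nullable)
Nullable: {}


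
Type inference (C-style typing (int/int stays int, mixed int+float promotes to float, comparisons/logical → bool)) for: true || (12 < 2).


Operand types: bool || bool
Rule: logical operators take bool operands and yield bool
Result type: bool


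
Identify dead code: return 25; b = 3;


statement follows a return and is unreachable
Dead: 'b = 3'


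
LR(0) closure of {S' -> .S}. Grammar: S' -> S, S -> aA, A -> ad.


Start: S' -> .S
For each item with dot before a nonterminal B, add B -> .γ for every B-production
Closure: [S' -> .S, S -> .aA]


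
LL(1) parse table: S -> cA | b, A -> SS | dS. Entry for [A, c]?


For [A, c]: 'c' ∈ FIRST(SS)
Entry: A -> SS


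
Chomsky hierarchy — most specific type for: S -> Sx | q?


Left-linear: every RHS is a terminal or one nonterminal followed by a terminal
Classification: Type 3 (Regular)


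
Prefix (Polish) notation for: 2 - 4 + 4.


left-to-right (same/higher precedence on left): tree is (+ (- 2 4) 4)
Prefix: + - 2 4 4


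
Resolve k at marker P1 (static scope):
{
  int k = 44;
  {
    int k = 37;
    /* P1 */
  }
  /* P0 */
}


k declared in the same block as P1
k = 37


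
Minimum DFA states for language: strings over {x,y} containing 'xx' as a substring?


KMP-style automaton: 2 progress states + 1 absorbing accept = 3
Minimal DFA: 3 states


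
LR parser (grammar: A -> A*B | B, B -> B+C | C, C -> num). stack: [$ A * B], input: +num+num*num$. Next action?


'+' can extend B; shift to build B -> B+C
Action: shift


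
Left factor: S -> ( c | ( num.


Common prefix: '('
Factored: S -> ( S', S' -> c | num


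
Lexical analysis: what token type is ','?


Pattern: delimiter/punctuation
Type: PUNCTUATION


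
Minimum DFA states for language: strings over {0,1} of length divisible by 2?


Track length mod 2: states 0..1, accept at 0
Minimal DFA: 2 states


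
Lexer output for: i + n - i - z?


Scan left to right, longest-match per lexeme
Tokens: ID(i), OP(+), ID(n), OP(-), ID(i), OP(-), ID(z)


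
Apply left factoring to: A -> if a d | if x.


Common prefix: 'if'
Factored: A -> if A', A' -> a d | x


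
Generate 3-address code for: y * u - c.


Break into single-operator statements:
t1 = y * u
t2 = t1 - c


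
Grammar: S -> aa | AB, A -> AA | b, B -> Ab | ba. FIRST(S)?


Per alternative of S: FIRST(aa) = {a}; FIRST(AB) = {b}
FIRST(S) = {a, b}


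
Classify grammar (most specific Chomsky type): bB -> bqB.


LHS has context (more than one symbol) and |LHS| ≤ |RHS|
Classification: Type 1 (Context-Sensitive)


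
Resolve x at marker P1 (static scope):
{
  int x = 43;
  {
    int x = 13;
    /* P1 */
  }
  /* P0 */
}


x declared in the same block as P1
x = 13


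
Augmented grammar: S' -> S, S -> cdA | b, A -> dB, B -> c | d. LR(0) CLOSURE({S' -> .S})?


Start: S' -> .S
For each item with dot before a nonterminal B, add B -> .γ for every B-production
Closure: [S' -> .S, S -> .cdA, S -> .b]


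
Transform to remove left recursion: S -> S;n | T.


Left-recursive alternatives: S;n; non-recursive: T
Introduce S': S -> TS', S' -> ;nS' | ε


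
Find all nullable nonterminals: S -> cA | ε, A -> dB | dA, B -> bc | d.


A nonterminal is nullable iff some alternative derives ε (directly, or every symbol in it is nullable)
Nullable: {S}


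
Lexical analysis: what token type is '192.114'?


Pattern: digits with a decimal point
Type: FLOAT_LITERAL


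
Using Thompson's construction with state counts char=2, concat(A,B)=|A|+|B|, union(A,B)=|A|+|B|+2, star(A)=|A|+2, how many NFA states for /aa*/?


Syntax tree has 2 char leaf(s), 0 union(s), 1 star(s)
chars contribute 2×2 = 4; each union adds +2; each star adds +2
Total: 4 + 0 + 2 = 6 states


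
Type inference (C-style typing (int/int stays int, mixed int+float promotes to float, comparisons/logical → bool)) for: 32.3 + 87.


Operand types: float + int
Rule: mixed int/float promotes to float; int/int stays int
Result type: float


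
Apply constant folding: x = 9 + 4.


9 + 4 = 13 at compile time
Optimized: x = 13


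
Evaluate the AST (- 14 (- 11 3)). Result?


Evaluate inner: (- 11 3) = 8
Evaluate root: (- 14 8) = 6
Result: 6


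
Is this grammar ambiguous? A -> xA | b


right-linear, alternatives start with distinct terminals 'x' vs 'b': unique leftmost derivation
Unambiguous


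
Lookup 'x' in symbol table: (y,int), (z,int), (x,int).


Lookup 'x' → type int


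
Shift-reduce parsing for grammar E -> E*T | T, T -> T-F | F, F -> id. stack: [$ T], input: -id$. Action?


shift '-' to continue T -> T-F
Action: shift


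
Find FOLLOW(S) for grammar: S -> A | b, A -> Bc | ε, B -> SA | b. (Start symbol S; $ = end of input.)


$ ∈ FOLLOW(S). For each A -> αBβ: add FIRST(β)\{ε} to FOLLOW(B); if β nullable, add FOLLOW(A).
FOLLOW(S) = {$, b, c}


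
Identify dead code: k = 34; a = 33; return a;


k is assigned but never read
Dead: 'k = 34'


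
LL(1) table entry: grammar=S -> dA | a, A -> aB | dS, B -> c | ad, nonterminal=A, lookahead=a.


For [A, a]: 'a' ∈ FIRST(aB)
Entry: A -> aB


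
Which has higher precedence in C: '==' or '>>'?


'>>' is shift (level 8); '==' is equality (level 6)
Higher level binds tighter
'>>' has higher precedence than '=='


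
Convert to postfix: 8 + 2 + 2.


Left to right (same or higher precedence on left)
Postfix: 8 2 + 2 +


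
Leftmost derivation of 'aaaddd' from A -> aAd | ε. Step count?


Derivation: A => aAd => aaAdd => aaaAddd => aaaddd
Steps: 4


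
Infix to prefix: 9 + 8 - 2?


left-to-right (same/higher precedence on left): tree is (- (+ 9 8) 2)
Prefix: - + 9 8 2


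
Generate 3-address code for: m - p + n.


Break into single-operator statements:
t1 = m - p
t2 = t1 + n


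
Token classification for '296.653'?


Pattern: digits with a decimal point
Type: FLOAT_LITERAL


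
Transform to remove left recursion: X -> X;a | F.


Left-recursive alternatives: X;a; non-recursive: F
Introduce X': X -> FX', X' -> ;aX' | ε


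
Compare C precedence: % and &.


'%' is multiplicative (level 10); '&' is bitwise AND (level 5)
Higher level binds tighter
'%' has higher precedence than '&'


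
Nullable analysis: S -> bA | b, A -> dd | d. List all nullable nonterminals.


A nonterminal is nullable iff some alternative derives ε (directly, or every symbol in it is nullable)
Nullable: {}


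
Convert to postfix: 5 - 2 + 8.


Left to right (same or higher precedence on left)
Postfix: 5 2 - 8 +


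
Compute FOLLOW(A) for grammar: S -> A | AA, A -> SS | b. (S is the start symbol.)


$ ∈ FOLLOW(S). For each A -> αBβ: add FIRST(β)\{ε} to FOLLOW(B); if β nullable, add FOLLOW(A).
FOLLOW(A) = {$, b}


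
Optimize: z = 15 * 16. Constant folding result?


15 * 16 = 240 at compile time
Optimized: z = 240


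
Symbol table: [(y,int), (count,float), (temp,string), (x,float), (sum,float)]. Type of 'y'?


Lookup 'y' → type int


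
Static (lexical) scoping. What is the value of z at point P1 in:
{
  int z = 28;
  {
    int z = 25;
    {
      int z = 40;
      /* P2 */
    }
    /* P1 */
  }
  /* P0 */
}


z declared in the same block as P1
z = 25


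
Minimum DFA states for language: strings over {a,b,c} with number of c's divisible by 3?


Track (count of c) mod 3: states 0..2, accept at 0
Minimal DFA: 3 states


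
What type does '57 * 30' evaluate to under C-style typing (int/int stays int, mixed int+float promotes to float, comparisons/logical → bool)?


Operand types: int * int
Rule: mixed int/float promotes to float; int/int stays int
Result type: int


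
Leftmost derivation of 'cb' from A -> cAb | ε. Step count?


Derivation: A => cAb => cb
Steps: 2


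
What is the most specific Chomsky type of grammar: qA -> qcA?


LHS has context (more than one symbol) and |LHS| ≤ |RHS|
Classification: Type 1 (Context-Sensitive)


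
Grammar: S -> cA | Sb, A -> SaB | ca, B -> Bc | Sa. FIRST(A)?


Per alternative of A: FIRST(SaB) = {c}; FIRST(ca) = {c}
FIRST(A) = {c}


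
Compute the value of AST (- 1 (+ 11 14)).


Evaluate inner: (+ 11 14) = 25
Evaluate root: (- 1 25) = -24
Result: -24


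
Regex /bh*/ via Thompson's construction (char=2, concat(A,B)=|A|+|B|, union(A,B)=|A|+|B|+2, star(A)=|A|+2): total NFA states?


Syntax tree has 2 char leaf(s), 0 union(s), 1 star(s)
chars contribute 2×2 = 4; each union adds +2; each star adds +2
Total: 4 + 0 + 2 = 6 states


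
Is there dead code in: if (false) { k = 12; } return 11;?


condition is constant false, so the whole block is unreachable
Dead: 'if (false) { k = 12; }'


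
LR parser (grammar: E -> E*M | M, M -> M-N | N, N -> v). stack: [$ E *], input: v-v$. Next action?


no handle ('E*' is not any RHS); shift 'v'
Action: shift


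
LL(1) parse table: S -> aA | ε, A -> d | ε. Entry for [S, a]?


For [S, a]: 'a' ∈ FIRST(aA)
Entry: S -> aA


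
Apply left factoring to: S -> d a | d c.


Common prefix: 'd'
Factored: S -> d S', S' -> a | c


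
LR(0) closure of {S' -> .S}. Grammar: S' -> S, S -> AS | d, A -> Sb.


Start: S' -> .S
For each item with dot before a nonterminal B, add B -> .γ for every B-production
Closure: [S' -> .S, S -> .AS, S -> .d, A -> .Sb]


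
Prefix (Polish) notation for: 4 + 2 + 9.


left-to-right (same/higher precedence on left): tree is (+ (+ 4 2) 9)
Prefix: + + 4 2 9


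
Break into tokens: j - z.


Scan left to right, longest-match per lexeme
Tokens: ID(j), OP(-), ID(z)


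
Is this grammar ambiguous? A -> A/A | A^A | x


'x/x^x' has two parse trees (no precedence encoded between / and ^)
Ambiguous


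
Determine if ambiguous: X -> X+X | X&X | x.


'x+x&x' has two parse trees (no precedence encoded between + and &)
Ambiguous


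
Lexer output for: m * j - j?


Scan left to right, longest-match per lexeme
Tokens: ID(m), OP(*), ID(j), OP(-), ID(j)


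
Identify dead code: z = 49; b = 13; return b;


z is assigned but never read
Dead: 'z = 49'


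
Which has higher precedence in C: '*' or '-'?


'*' is multiplicative (level 10); '-' is additive (level 9)
Higher level binds tighter
'*' has higher precedence than '-'


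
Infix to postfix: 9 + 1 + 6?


Left to right (same or higher precedence on left)
Postfix: 9 1 + 6 +


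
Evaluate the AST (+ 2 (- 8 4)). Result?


Evaluate inner: (- 8 4) = 4
Evaluate root: (+ 2 4) = 6
Result: 6


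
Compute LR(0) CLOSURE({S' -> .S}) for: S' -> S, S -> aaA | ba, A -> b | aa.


Start: S' -> .S
For each item with dot before a nonterminal B, add B -> .γ for every B-production
Closure: [S' -> .S, S -> .aaA, S -> .ba]


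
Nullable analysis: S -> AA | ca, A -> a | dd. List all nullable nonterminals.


A nonterminal is nullable iff some alternative derives ε (directly, or every symbol in it is nullable)
Nullable: {}


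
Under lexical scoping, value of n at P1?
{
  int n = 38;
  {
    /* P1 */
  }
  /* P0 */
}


P1's block does not declare n; resolves to the enclosing declaration at depth 0
n = 38


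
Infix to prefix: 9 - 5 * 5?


'*' binds tighter: tree is (- 9 (* 5 5))
Prefix: - 9 * 5 5


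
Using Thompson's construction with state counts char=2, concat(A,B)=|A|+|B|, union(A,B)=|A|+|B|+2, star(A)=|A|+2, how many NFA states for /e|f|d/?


Syntax tree has 3 char leaf(s), 2 union(s), 0 star(s)
chars contribute 3×2 = 6; each union adds +2; each star adds +2
Total: 6 + 4 + 0 = 10 states


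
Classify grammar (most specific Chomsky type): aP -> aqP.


LHS has context (more than one symbol) and |LHS| ≤ |RHS|
Classification: Type 1 (Context-Sensitive)


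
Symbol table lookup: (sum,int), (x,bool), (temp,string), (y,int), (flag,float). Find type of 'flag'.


Lookup 'flag' → type float


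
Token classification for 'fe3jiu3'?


Pattern: letter/underscore followed by alphanumerics, not a keyword
Type: IDENTIFIER


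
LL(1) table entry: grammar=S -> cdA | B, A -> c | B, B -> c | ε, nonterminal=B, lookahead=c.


For [B, c]: 'c' ∈ FIRST(c)
Entry: B -> c


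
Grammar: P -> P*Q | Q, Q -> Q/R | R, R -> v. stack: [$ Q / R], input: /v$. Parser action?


handle 'Q/R' on top
Action: reduce (Q -> Q/R)


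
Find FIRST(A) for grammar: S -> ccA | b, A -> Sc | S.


Per alternative of A: FIRST(Sc) = {b, c}; FIRST(S) = {b, c}
FIRST(A) = {b, c}


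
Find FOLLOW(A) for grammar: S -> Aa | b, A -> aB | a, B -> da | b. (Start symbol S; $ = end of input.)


$ ∈ FOLLOW(S). For each A -> αBβ: add FIRST(β)\{ε} to FOLLOW(B); if β nullable, add FOLLOW(A).
FOLLOW(A) = {a}


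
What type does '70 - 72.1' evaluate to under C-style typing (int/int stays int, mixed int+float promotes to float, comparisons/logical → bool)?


Operand types: int - float
Rule: mixed int/float promotes to float; int/int stays int
Result type: float


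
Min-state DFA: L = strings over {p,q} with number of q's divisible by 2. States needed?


Track (count of q) mod 2: states 0..1, accept at 0
Minimal DFA: 2 states


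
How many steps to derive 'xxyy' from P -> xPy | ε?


Derivation: P => xPy => xxPyy => xxyy
Steps: 3


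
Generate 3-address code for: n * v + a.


Break into single-operator statements:
t1 = n * v
t2 = t1 + a


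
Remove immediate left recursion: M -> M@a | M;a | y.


Left-recursive alternatives: M@a, M;a; non-recursive: y
Introduce M': M -> yM', M' -> @aM' | ;aM' | ε


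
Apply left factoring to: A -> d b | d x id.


Common prefix: 'd'
Factored: A -> d A', A' -> b | x id


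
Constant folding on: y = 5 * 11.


5 * 11 = 55 at compile time
Optimized: y = 55


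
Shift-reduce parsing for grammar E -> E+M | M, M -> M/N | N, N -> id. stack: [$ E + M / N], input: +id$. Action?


handle 'M/N' on top
Action: reduce (M -> M/N)


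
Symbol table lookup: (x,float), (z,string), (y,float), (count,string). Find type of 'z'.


Lookup 'z' → type string


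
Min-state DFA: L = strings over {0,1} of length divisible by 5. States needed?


Track length mod 5: states 0..4, accept at 0
Minimal DFA: 5 states


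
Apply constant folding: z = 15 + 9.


15 + 9 = 24 at compile time
Optimized: z = 24


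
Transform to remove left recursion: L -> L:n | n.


Left-recursive alternatives: L:n; non-recursive: n
Introduce L': L -> nL', L' -> :nL' | ε


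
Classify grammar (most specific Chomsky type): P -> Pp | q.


Left-linear: every RHS is a terminal or one nonterminal followed by a terminal
Classification: Type 3 (Regular)


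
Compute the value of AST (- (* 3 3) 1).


Evaluate inner: (* 3 3) = 9
Evaluate root: (- 9 1) = 8
Result: 8


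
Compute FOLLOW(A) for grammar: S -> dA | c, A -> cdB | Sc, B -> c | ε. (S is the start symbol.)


$ ∈ FOLLOW(S). For each A -> αBβ: add FIRST(β)\{ε} to FOLLOW(B); if β nullable, add FOLLOW(A).
FOLLOW(A) = {$, c}


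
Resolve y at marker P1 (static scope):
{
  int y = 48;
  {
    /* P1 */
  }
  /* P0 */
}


P1's block does not declare y; resolves to the enclosing declaration at depth 0
y = 48


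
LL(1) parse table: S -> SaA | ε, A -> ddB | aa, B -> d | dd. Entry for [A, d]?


For [A, d]: 'd' ∈ FIRST(ddB)
Entry: A -> ddB


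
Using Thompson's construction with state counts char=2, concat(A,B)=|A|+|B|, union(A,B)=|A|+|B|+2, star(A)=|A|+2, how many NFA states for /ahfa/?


Syntax tree has 4 char leaf(s), 0 union(s), 0 star(s)
chars contribute 4×2 = 8; each union adds +2; each star adds +2
Total: 8 + 0 + 0 = 8 states


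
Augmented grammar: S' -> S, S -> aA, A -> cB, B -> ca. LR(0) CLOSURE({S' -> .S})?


Start: S' -> .S
For each item with dot before a nonterminal B, add B -> .γ for every B-production
Closure: [S' -> .S, S -> .aA]
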